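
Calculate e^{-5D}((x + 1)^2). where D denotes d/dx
x^{2} - 8 x + 16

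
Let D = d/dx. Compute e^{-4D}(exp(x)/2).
\frac{e^{x - 4}}{2}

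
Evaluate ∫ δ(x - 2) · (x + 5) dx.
7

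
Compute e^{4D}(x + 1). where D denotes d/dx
x + 5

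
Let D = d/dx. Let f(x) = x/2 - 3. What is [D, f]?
\frac{1}{2}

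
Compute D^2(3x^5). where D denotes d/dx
60 x^{3}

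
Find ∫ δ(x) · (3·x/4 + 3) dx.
3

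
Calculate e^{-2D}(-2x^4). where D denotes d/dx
- 2 x^{4} + 16 x^{3} - 48 x^{2} + 64 x - 32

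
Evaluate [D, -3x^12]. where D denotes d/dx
- 36 x^{11}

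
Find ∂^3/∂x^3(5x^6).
600 x^{3}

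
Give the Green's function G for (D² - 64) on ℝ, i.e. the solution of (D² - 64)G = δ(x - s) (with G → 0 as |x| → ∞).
-\frac{e^{-8|x-s|}}{16}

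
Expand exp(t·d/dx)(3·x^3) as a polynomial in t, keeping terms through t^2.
3 x \left(3 t^{2} + 3 t x + x^{2}\right)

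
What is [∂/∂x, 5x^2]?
10 x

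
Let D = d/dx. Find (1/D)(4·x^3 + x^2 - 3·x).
x^{4} + \frac{x^{3}}{3} - \frac{3 x^{2}}{2}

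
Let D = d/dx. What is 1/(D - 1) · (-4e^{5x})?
- e^{5 x}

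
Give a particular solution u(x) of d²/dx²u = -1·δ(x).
-\frac{|x|}{2}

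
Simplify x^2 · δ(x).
0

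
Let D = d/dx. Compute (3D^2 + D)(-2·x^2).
- 4 x - 12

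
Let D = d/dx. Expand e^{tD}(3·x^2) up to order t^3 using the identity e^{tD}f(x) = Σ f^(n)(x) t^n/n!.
3 t^{2} + 6 t x + 3 x^{2}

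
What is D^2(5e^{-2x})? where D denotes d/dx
20 e^{- 2 x}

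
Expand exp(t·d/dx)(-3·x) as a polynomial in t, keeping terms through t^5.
- 3 t - 3 x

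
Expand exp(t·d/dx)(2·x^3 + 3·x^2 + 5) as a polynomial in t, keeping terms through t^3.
2 t^{3} + t^{2} \left(6 x + 3\right) + 6 t x \left(x + 1\right) + 2 x^{3} + 3 x^{2} + 5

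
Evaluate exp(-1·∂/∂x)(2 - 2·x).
4 - 2 x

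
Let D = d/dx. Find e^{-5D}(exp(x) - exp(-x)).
- e^{5 - x} + e^{x - 5}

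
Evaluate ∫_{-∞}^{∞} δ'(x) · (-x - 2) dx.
1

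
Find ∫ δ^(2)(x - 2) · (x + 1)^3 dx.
18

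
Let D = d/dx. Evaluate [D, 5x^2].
10 x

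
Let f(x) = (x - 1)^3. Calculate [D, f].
3 \left(x - 1\right)^{2}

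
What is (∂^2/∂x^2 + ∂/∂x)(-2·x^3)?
6 x \left(- x - 2\right)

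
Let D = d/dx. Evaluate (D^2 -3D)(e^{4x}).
4 e^{4 x}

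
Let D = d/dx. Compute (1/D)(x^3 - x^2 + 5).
\frac{x^{4}}{4} - \frac{x^{3}}{3} + 5 x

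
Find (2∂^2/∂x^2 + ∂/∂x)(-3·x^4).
12 x^{2} \left(- x - 6\right)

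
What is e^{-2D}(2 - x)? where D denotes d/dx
4 - x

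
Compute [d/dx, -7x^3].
- 21 x^{2}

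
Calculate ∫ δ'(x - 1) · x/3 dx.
- \frac{1}{3}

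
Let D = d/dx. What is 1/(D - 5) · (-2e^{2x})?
\frac{2 e^{2 x}}{3}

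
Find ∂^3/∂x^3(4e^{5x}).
500 e^{5 x}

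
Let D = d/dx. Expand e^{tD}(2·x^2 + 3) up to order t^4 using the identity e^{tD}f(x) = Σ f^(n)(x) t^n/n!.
2 t^{2} + 4 t x + 2 x^{2} + 3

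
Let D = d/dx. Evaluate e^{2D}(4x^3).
4 x^{3} + 24 x^{2} + 48 x + 32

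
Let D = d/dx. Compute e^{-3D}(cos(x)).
\cos{\left(x - 3 \right)}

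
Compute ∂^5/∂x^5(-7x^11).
- 388080 x^{6}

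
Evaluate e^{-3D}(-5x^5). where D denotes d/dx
- 5 x^{5} + 75 x^{4} - 450 x^{3} + 1350 x^{2} - 2025 x + 1215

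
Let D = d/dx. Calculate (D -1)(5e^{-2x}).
- 15 e^{- 2 x}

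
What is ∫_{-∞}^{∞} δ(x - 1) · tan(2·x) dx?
\tan{\left(2 \right)}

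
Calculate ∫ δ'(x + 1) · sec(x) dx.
\tan{\left(1 \right)} \sec{\left(1 \right)}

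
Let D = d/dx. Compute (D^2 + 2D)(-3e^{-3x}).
- 9 e^{- 3 x}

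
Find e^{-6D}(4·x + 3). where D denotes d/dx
4 x - 21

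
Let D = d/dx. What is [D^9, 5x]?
45D^{8}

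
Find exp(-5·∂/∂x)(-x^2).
- x^{2} + 10 x - 25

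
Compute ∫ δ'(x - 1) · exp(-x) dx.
e^{-1}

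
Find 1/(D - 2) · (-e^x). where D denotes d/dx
e^{x}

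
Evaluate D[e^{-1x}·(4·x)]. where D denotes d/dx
4 \left(1 - x\right) e^{- x}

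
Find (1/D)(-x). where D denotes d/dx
- \frac{x^{2}}{2}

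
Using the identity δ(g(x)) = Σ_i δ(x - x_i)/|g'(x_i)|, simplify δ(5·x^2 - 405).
\frac{\delta(x - 9) + \delta(x + 9)}{90}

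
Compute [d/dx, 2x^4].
8 x^{3}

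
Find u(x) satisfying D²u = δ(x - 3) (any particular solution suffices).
\frac{|x - 3|}{2}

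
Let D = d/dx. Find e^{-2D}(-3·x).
6 - 3 x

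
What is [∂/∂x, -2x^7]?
- 14 x^{6}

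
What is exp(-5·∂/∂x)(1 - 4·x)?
21 - 4 x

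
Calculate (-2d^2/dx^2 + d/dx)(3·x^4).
12 x^{2} \left(x - 6\right)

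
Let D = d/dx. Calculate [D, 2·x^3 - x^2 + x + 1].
6 x^{2} - 2 x + 1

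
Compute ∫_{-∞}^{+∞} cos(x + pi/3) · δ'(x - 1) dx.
\sin{\left(1 + \frac{\pi}{3} \right)}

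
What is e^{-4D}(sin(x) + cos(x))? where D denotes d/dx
\sqrt{2} \cos{\left(- x + \frac{\pi}{4} + 4 \right)}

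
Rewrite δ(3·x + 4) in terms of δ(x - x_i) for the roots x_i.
\frac{\delta(x + 4/3)}{3}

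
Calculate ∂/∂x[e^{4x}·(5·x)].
\left(20 x + 5\right) e^{4 x}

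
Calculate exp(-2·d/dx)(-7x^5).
- 7 x^{5} + 70 x^{4} - 280 x^{3} + 560 x^{2} - 560 x + 224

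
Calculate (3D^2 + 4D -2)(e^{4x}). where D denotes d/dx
62 e^{4 x}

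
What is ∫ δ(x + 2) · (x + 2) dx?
0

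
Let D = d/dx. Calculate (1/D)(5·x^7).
\frac{5 x^{8}}{8}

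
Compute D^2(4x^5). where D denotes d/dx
80 x^{3}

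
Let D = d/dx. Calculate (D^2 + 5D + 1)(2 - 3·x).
- 3 x - 13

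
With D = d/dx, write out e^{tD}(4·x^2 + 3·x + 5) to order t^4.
4 t^{2} + t \left(8 x + 3\right) + 4 x^{2} + 3 x + 5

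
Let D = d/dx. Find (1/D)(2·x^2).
\frac{2 x^{3}}{3}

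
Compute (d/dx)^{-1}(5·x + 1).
\frac{5 x^{2}}{2} + x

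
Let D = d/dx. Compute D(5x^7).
35 x^{6}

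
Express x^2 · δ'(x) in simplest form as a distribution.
0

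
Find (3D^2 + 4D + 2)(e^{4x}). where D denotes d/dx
66 e^{4 x}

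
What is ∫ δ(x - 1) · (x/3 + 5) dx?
\frac{16}{3}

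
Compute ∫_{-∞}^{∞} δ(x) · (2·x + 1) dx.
1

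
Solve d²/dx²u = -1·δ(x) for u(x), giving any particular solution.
-\frac{|x|}{2}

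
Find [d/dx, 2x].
2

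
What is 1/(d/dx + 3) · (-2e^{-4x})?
2 e^{- 4 x}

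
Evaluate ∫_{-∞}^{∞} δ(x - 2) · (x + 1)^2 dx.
9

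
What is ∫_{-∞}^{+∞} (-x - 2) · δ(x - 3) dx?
-5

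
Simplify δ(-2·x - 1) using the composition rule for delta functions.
\frac{\delta(x + 1/2)}{2}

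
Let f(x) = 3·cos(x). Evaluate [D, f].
- 3 \sin{\left(x \right)}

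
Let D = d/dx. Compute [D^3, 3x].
9D^{2}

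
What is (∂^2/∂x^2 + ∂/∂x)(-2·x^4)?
8 x^{2} \left(- x - 3\right)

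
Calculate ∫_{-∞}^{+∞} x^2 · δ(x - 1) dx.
1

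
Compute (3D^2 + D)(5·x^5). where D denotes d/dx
25 x^{3} \left(x + 12\right)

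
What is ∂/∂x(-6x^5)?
- 30 x^{4}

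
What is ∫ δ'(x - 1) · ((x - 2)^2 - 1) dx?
2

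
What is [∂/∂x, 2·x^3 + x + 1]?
6 x^{2} + 1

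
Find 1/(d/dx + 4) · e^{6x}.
\frac{e^{6 x}}{10}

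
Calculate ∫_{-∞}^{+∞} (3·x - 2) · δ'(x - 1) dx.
-3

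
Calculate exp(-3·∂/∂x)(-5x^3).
- 5 x^{3} + 45 x^{2} - 135 x + 135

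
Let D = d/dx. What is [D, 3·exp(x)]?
3 e^{x}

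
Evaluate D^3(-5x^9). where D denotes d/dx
- 2520 x^{6}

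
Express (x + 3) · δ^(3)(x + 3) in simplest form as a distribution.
-3\delta^{(2)}(x + 3)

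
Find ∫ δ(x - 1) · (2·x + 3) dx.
5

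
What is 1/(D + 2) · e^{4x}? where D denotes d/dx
\frac{e^{4 x}}{6}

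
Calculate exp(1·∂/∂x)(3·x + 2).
3 x + 5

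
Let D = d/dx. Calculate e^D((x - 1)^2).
x^{2}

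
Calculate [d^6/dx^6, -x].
-6\frac{d^{5}}{dx^{5}}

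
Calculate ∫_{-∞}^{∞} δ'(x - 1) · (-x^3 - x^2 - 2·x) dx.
7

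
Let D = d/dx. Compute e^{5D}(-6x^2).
- 6 x^{2} - 60 x - 150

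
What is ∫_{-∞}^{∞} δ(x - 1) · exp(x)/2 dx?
\frac{e}{2}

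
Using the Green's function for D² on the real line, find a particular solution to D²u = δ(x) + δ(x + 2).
\frac{|x|}{2} + \frac{|x + 2|}{2}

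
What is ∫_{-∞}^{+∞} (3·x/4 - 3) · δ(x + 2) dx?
- \frac{9}{2}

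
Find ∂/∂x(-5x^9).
- 45 x^{8}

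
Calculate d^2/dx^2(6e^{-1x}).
6 e^{- x}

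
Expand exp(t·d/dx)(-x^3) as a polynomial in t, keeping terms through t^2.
x \left(- 3 t^{2} - 3 t x - x^{2}\right)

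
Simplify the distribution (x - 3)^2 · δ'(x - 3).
0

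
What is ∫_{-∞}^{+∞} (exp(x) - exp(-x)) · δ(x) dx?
0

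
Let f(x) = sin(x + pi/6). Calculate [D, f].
\cos{\left(x + \frac{\pi}{6} \right)}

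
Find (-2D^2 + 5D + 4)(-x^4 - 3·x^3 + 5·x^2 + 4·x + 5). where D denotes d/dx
- 4 x^{4} - 32 x^{3} - x^{2} + 102 x + 20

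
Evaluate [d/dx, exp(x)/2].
\frac{e^{x}}{2}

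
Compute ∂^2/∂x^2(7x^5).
140 x^{3}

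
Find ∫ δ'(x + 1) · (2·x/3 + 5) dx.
- \frac{2}{3}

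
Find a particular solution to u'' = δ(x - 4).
\frac{|x - 4|}{2}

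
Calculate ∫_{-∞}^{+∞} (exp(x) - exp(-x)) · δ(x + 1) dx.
- 2 \sinh{\left(1 \right)}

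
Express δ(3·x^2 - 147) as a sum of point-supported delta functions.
\frac{\delta(x - 7) + \delta(x + 7)}{42}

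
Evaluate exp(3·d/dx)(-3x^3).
- 3 x^{3} - 27 x^{2} - 81 x - 81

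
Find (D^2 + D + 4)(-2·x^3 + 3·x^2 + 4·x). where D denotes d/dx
- 8 x^{3} + 6 x^{2} + 10 x + 10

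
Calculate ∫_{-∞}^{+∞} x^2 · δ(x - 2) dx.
4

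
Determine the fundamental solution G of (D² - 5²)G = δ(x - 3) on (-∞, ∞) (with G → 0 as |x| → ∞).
-\frac{e^{-5|x - 3|}}{10}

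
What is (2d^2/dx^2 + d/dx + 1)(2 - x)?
1 - x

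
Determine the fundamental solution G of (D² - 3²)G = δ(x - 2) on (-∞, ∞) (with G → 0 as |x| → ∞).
-\frac{e^{-3|x - 2|}}{6}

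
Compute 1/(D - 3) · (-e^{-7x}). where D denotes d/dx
\frac{e^{- 7 x}}{10}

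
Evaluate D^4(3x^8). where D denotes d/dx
5040 x^{4}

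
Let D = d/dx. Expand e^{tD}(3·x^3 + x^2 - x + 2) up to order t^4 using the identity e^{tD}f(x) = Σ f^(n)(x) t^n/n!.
3 t^{3} + t^{2} \left(9 x + 1\right) + t \left(9 x^{2} + 2 x - 1\right) + 3 x^{3} + x^{2} - x + 2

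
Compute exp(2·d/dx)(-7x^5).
- 7 x^{5} - 70 x^{4} - 280 x^{3} - 560 x^{2} - 560 x - 224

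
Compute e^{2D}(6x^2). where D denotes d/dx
6 x^{2} + 24 x + 24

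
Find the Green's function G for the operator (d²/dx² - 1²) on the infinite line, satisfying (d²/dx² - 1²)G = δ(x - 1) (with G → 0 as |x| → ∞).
-\frac{e^{-|x - 1|}}{2}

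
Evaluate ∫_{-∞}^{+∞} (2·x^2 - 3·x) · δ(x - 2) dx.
2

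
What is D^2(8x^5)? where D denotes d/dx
160 x^{3}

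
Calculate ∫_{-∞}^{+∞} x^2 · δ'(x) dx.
0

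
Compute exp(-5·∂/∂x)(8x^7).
8 x^{7} - 280 x^{6} + 4200 x^{5} - 35000 x^{4} + 175000 x^{3} - 525000 x^{2} + 875000 x - 625000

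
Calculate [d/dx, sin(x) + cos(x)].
- \sin{\left(x \right)} + \cos{\left(x \right)}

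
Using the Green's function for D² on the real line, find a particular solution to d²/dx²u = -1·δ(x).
-\frac{|x|}{2}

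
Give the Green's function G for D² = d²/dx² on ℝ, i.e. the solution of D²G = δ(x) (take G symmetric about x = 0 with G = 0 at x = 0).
\frac{|x|}{2}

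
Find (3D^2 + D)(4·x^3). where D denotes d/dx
12 x \left(x + 6\right)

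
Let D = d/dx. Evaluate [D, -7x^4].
- 28 x^{3}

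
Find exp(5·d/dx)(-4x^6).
- 4 x^{6} - 120 x^{5} - 1500 x^{4} - 10000 x^{3} - 37500 x^{2} - 75000 x - 62500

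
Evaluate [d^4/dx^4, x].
4\frac{d^{3}}{dx^{3}}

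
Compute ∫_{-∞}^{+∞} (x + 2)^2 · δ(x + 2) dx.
0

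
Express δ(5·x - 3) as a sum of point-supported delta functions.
\frac{\delta(x - 3/5)}{5}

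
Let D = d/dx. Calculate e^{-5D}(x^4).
x^{4} - 20 x^{3} + 150 x^{2} - 500 x + 625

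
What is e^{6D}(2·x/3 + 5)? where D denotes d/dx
\frac{2 x}{3} + 9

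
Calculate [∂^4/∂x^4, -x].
-4\frac{d^{3}}{dx^{3}}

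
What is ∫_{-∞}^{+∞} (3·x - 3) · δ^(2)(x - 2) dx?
0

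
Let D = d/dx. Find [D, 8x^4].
32 x^{3}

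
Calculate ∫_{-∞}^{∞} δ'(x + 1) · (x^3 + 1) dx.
-3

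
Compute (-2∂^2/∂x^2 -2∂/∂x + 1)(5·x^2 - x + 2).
5 x^{2} - 21 x - 16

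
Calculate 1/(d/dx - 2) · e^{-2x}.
- \frac{e^{- 2 x}}{4}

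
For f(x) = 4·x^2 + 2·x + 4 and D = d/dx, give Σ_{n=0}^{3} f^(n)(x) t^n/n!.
4 t^{2} + 2 t \left(4 x + 1\right) + 4 x^{2} + 2 x + 4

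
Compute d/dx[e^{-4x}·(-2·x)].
2 \left(4 x - 1\right) e^{- 4 x}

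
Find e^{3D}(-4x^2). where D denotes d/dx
- 4 x^{2} - 24 x - 36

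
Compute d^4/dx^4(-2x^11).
- 15840 x^{7}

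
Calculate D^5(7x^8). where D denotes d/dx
47040 x^{3}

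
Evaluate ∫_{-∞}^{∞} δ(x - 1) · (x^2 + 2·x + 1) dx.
4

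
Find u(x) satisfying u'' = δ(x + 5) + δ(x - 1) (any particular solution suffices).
\frac{|x + 5|}{2} + \frac{|x - 1|}{2}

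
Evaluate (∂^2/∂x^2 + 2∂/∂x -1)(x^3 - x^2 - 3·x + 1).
- x^{3} + 7 x^{2} + 5 x - 9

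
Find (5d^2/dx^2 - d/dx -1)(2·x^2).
- 2 x^{2} - 4 x + 20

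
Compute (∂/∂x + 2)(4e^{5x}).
28 e^{5 x}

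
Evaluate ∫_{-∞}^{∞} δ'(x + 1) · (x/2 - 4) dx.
- \frac{1}{2}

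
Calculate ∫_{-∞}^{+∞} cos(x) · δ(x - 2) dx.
\cos{\left(2 \right)}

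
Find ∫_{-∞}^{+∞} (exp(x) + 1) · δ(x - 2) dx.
1 + e^{2}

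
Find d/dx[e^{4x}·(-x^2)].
2 x \left(- 2 x - 1\right) e^{4 x}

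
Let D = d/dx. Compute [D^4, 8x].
32D^{3}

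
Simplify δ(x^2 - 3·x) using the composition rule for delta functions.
\frac{\delta(x - 3) + \delta(x)}{3}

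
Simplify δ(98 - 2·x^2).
\frac{\delta(x - 7) + \delta(x + 7)}{28}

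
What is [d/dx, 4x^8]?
32 x^{7}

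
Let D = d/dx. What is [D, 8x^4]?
32 x^{3}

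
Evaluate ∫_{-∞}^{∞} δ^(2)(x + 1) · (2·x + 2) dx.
0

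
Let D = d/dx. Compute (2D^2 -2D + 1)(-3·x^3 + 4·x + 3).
- 3 x^{3} + 18 x^{2} - 32 x - 5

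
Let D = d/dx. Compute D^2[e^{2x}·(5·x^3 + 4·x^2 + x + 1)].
\left(20 x^{3} + 76 x^{2} + 66 x + 16\right) e^{2 x}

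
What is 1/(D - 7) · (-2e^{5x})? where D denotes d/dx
e^{5 x}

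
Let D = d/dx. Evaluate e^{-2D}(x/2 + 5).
\frac{x}{2} + 4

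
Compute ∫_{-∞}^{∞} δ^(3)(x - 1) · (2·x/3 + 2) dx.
0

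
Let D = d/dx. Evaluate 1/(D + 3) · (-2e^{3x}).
- \frac{e^{3 x}}{3}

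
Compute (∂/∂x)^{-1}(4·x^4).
\frac{4 x^{5}}{5}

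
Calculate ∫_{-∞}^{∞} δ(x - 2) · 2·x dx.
4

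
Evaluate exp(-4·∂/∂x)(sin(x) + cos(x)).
\sqrt{2} \cos{\left(- x + \frac{\pi}{4} + 4 \right)}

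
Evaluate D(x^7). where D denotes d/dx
7 x^{6}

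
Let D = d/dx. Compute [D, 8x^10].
80 x^{9}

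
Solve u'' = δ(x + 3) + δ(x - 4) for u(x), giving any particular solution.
\frac{|x + 3|}{2} + \frac{|x - 4|}{2}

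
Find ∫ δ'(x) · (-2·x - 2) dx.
2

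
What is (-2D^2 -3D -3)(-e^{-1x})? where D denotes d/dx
2 e^{- x}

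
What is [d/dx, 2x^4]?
8 x^{3}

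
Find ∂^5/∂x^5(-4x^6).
- 2880 x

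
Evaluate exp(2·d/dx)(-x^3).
- x^{3} - 6 x^{2} - 12 x - 8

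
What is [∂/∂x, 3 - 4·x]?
-4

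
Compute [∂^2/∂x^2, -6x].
-12\frac{d}{dx}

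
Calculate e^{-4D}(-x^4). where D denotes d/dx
- x^{4} + 16 x^{3} - 96 x^{2} + 256 x - 256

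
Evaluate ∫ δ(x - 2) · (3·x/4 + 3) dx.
\frac{9}{2}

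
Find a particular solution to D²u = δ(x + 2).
\frac{|x + 2|}{2}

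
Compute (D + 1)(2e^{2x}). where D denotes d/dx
6 e^{2 x}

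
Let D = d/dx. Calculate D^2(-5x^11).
- 550 x^{9}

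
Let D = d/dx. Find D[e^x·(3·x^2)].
3 x \left(x + 2\right) e^{x}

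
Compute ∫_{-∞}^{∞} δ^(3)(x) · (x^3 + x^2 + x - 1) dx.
-6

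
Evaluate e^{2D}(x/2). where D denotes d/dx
\frac{x}{2} + 1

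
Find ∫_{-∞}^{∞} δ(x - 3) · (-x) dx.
-3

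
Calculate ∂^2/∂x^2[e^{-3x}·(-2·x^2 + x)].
\left(- 18 x^{2} + 33 x - 10\right) e^{- 3 x}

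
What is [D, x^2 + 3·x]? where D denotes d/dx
2 x + 3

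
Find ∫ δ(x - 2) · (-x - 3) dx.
-5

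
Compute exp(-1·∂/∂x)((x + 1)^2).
x^{2}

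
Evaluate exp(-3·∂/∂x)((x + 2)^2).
x^{2} - 2 x + 1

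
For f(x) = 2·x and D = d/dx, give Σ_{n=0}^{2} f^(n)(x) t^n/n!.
2 t + 2 x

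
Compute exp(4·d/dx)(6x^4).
6 x^{4} + 96 x^{3} + 576 x^{2} + 1536 x + 1536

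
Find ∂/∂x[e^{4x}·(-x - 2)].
\left(- 4 x - 9\right) e^{4 x}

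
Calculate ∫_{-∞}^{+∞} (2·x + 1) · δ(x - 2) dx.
5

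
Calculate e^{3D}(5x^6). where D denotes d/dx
5 x^{6} + 90 x^{5} + 675 x^{4} + 2700 x^{3} + 6075 x^{2} + 7290 x + 3645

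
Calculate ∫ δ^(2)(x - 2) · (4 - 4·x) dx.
0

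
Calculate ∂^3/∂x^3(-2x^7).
- 420 x^{4}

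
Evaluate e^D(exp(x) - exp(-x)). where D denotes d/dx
2 \sinh{\left(x + 1 \right)}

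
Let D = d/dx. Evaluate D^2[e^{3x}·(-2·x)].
\left(- 18 x - 12\right) e^{3 x}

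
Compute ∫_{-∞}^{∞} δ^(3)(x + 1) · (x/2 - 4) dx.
0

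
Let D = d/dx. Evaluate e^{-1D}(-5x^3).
- 5 x^{3} + 15 x^{2} - 15 x + 5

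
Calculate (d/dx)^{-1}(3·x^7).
\frac{3 x^{8}}{8}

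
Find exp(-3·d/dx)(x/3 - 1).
\frac{x}{3} - 2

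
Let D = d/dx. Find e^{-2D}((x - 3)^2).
x^{2} - 10 x + 25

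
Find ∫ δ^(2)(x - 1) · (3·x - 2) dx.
0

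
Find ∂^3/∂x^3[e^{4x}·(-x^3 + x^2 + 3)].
\left(- 64 x^{3} - 80 x^{2} + 24 x + 210\right) e^{4 x}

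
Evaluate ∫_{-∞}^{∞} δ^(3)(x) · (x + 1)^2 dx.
0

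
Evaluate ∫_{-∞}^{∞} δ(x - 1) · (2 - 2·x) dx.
0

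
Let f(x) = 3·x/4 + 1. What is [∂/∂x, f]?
\frac{3}{4}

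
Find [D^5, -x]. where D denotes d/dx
-5D^{4}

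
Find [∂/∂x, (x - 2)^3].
3 \left(x - 2\right)^{2}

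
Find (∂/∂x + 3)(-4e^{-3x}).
0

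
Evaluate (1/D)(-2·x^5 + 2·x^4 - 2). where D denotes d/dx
- \frac{x^{6}}{3} + \frac{2 x^{5}}{5} - 2 x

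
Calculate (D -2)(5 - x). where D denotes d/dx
2 x - 11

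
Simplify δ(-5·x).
\frac{\delta(x)}{5}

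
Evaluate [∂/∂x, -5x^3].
- 15 x^{2}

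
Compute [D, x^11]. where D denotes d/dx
11 x^{10}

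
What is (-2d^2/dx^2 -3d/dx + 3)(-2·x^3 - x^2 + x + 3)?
- 6 x^{3} + 15 x^{2} + 33 x + 10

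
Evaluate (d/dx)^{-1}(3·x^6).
\frac{3 x^{7}}{7}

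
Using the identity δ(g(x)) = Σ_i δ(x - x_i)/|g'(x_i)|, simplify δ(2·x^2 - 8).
\frac{\delta(x - 2) + \delta(x + 2)}{8}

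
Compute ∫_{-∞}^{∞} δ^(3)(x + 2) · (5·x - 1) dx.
0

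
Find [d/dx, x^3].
3 x^{2}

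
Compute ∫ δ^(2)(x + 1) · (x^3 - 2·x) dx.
-6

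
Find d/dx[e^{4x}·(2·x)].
\left(8 x + 2\right) e^{4 x}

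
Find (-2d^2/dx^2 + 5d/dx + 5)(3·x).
15 x + 15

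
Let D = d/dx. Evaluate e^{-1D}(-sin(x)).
- \sin{\left(x - 1 \right)}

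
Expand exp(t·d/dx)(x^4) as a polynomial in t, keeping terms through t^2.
x^{2} \left(6 t^{2} + 4 t x + x^{2}\right)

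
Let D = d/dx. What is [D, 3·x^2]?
6 x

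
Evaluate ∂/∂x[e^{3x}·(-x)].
\left(- 3 x - 1\right) e^{3 x}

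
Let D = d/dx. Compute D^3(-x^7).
- 210 x^{4}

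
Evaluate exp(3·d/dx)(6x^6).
6 x^{6} + 108 x^{5} + 810 x^{4} + 3240 x^{3} + 7290 x^{2} + 8748 x + 4374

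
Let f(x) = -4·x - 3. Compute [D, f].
-4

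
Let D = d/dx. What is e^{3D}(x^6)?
x^{6} + 18 x^{5} + 135 x^{4} + 540 x^{3} + 1215 x^{2} + 1458 x + 729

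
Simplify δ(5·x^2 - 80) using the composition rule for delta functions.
\frac{\delta(x - 4) + \delta(x + 4)}{40}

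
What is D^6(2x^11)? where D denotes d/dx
665280 x^{5}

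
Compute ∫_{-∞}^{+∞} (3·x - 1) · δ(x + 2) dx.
-7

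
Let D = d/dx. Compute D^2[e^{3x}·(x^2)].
\left(9 x^{2} + 12 x + 2\right) e^{3 x}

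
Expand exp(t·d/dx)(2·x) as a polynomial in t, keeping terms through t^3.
2 t + 2 x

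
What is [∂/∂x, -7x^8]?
- 56 x^{7}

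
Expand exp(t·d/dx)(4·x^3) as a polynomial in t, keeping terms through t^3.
4 t^{3} + 12 t^{2} x + 12 t x^{2} + 4 x^{3}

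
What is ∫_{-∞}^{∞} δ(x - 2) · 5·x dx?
10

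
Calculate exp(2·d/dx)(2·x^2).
2 x^{2} + 8 x + 8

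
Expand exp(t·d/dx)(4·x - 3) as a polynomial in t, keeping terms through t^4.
4 t + 4 x - 3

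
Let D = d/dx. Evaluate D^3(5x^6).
600 x^{3}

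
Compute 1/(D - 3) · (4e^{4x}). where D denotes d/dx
4 e^{4 x}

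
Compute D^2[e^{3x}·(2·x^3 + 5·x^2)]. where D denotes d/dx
\left(18 x^{3} + 81 x^{2} + 72 x + 10\right) e^{3 x}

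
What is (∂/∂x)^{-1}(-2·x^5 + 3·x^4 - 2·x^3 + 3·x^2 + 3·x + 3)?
- \frac{x^{6}}{3} + \frac{3 x^{5}}{5} - \frac{x^{4}}{2} + x^{3} + \frac{3 x^{2}}{2} + 3 x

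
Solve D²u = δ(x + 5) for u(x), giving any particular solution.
\frac{|x + 5|}{2}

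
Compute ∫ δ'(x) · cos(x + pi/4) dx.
\frac{\sqrt{2}}{2}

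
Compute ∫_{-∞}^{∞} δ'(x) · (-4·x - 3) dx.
4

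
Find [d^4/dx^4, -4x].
-16\frac{d^{3}}{dx^{3}}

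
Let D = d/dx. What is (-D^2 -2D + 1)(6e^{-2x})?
6 e^{- 2 x}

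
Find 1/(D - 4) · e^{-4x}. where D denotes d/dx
- \frac{e^{- 4 x}}{8}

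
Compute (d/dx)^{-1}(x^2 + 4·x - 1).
\frac{x^{3}}{3} + 2 x^{2} - x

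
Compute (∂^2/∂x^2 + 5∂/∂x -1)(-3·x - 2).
3 x - 13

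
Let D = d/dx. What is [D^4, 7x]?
28D^{3}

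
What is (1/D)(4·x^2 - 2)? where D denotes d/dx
\frac{4 x^{3}}{3} - 2 x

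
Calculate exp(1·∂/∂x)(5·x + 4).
5 x + 9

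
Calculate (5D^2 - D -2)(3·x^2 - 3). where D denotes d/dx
- 6 x^{2} - 6 x + 36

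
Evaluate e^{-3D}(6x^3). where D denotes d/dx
6 x^{3} - 54 x^{2} + 162 x - 162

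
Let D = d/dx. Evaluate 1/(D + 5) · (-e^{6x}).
- \frac{e^{6 x}}{11}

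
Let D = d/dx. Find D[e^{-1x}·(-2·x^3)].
2 x^{2} \left(x - 3\right) e^{- x}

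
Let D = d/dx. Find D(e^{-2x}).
- 2 e^{- 2 x}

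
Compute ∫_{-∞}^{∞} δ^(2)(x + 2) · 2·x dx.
0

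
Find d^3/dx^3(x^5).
60 x^{2}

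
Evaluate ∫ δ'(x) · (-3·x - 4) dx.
3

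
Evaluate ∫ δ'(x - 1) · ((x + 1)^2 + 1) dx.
-4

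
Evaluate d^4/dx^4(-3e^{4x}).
- 768 e^{4 x}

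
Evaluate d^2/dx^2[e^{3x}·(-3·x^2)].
\left(- 27 x^{2} - 36 x - 6\right) e^{3 x}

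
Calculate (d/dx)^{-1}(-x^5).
- \frac{x^{6}}{6}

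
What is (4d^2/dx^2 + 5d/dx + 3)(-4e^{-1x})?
- 8 e^{- x}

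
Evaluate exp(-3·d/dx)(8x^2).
8 x^{2} - 48 x + 72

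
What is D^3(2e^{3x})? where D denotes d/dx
54 e^{3 x}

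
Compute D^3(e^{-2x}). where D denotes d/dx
- 8 e^{- 2 x}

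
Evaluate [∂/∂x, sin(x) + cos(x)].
- \sin{\left(x \right)} + \cos{\left(x \right)}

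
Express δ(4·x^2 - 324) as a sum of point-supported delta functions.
\frac{\delta(x - 9) + \delta(x + 9)}{72}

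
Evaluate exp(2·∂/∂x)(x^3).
x^{3} + 6 x^{2} + 12 x + 8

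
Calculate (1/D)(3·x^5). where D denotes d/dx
\frac{x^{6}}{2}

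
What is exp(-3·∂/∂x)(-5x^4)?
- 5 x^{4} + 60 x^{3} - 270 x^{2} + 540 x - 405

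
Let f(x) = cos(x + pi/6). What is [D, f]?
- \sin{\left(x + \frac{\pi}{6} \right)}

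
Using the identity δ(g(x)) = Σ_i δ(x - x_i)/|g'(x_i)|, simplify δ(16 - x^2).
\frac{\delta(x - 4) + \delta(x + 4)}{8}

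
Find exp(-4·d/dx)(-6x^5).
- 6 x^{5} + 120 x^{4} - 960 x^{3} + 3840 x^{2} - 7680 x + 6144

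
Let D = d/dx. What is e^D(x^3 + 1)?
x^{3} + 3 x^{2} + 3 x + 2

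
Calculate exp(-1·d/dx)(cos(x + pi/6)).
\cos{\left(x - 1 + \frac{\pi}{6} \right)}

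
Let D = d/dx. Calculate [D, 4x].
4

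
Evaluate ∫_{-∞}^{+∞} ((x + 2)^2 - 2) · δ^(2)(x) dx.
2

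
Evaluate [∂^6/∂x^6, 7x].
42\frac{d^{5}}{dx^{5}}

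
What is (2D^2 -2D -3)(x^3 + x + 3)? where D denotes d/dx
- 3 x^{3} - 6 x^{2} + 9 x - 11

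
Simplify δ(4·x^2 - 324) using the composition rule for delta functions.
\frac{\delta(x - 9) + \delta(x + 9)}{72}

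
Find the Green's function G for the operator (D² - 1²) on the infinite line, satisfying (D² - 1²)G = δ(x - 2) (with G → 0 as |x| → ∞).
-\frac{e^{-|x - 2|}}{2}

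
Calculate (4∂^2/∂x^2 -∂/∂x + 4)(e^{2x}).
18 e^{2 x}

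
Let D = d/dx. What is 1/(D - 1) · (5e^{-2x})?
- \frac{5 e^{- 2 x}}{3}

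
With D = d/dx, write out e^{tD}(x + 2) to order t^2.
t + x + 2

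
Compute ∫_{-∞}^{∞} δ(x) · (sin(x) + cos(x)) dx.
1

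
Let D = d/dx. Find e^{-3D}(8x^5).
8 x^{5} - 120 x^{4} + 720 x^{3} - 2160 x^{2} + 3240 x - 1944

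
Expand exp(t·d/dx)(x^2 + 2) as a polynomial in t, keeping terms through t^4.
t^{2} + 2 t x + x^{2} + 2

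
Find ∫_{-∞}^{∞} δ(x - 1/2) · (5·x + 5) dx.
\frac{15}{2}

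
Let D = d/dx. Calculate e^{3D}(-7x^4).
- 7 x^{4} - 84 x^{3} - 378 x^{2} - 756 x - 567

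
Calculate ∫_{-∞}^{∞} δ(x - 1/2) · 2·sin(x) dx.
2 \sin{\left(\frac{1}{2} \right)}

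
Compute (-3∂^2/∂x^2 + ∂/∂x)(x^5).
5 x^{3} \left(x - 12\right)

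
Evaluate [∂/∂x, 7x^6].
42 x^{5}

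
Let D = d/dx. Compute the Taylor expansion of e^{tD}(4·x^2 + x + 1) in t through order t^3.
4 t^{2} + t \left(8 x + 1\right) + 4 x^{2} + x + 1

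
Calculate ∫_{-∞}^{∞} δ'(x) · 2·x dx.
-2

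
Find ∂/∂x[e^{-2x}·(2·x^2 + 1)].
2 \left(- 2 x^{2} + 2 x - 1\right) e^{- 2 x}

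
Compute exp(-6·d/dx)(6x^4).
6 x^{4} - 144 x^{3} + 1296 x^{2} - 5184 x + 7776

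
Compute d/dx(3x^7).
21 x^{6}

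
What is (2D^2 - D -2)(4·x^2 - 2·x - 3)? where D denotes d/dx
- 8 x^{2} - 4 x + 24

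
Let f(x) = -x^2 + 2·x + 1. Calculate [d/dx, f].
2 - 2 x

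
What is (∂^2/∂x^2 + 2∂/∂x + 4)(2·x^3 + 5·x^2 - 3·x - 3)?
8 x^{3} + 32 x^{2} + 20 x - 8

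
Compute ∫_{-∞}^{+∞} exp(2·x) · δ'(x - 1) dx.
- 2 e^{2}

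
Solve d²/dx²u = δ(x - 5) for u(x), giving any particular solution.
\frac{|x - 5|}{2}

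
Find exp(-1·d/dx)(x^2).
x^{2} - 2 x + 1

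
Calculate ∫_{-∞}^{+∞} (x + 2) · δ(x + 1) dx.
1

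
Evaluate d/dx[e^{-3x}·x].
\left(1 - 3 x\right) e^{- 3 x}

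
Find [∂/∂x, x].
1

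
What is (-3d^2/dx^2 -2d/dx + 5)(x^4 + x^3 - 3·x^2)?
5 x^{4} - 3 x^{3} - 57 x^{2} - 6 x + 18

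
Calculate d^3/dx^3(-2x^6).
- 240 x^{3}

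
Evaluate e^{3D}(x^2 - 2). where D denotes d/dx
x^{2} + 6 x + 7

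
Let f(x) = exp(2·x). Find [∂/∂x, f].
2 e^{2 x}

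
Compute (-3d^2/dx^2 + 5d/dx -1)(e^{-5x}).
- 101 e^{- 5 x}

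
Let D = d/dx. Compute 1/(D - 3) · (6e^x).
- 3 e^{x}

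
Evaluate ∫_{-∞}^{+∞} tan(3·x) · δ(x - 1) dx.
\tan{\left(3 \right)}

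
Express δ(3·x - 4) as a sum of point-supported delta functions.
\frac{\delta(x - 4/3)}{3}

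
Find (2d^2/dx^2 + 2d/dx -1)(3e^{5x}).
177 e^{5 x}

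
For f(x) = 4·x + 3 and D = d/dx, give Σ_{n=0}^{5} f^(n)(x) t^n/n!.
4 t + 4 x + 3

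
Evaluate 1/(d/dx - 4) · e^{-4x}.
- \frac{e^{- 4 x}}{8}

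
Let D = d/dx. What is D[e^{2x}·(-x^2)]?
2 x \left(- x - 1\right) e^{2 x}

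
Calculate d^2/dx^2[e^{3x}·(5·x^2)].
\left(45 x^{2} + 60 x + 10\right) e^{3 x}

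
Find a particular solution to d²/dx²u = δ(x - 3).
\frac{|x - 3|}{2}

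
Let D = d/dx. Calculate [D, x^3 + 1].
3 x^{2}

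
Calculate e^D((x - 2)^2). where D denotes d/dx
x^{2} - 2 x + 1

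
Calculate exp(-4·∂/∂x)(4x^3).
4 x^{3} - 48 x^{2} + 192 x - 256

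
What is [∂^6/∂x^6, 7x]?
42\frac{d^{5}}{dx^{5}}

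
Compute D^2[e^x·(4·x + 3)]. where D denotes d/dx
\left(4 x + 11\right) e^{x}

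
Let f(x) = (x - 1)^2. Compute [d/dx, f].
2 x - 2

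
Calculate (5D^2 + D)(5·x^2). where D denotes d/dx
10 x + 50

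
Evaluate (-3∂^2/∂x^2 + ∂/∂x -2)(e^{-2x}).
- 16 e^{- 2 x}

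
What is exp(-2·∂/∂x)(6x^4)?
6 x^{4} - 48 x^{3} + 144 x^{2} - 192 x + 96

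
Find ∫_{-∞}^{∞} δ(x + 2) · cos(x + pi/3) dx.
\sin{\left(\frac{\pi}{6} + 2 \right)}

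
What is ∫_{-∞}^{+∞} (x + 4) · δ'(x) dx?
-1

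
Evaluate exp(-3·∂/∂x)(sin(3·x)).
\sin{\left(3 x - 9 \right)}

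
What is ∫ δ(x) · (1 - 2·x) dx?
1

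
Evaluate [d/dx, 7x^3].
21 x^{2}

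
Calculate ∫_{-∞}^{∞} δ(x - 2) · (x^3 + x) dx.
10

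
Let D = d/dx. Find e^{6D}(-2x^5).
- 2 x^{5} - 60 x^{4} - 720 x^{3} - 4320 x^{2} - 12960 x - 15552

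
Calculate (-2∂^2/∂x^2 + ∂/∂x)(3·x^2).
6 x - 12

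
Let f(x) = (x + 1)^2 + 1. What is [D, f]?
2 x + 2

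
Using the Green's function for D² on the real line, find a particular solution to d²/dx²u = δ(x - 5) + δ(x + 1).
\frac{|x - 5|}{2} + \frac{|x + 1|}{2}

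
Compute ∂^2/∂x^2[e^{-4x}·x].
8 \left(2 x - 1\right) e^{- 4 x}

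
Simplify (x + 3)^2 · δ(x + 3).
0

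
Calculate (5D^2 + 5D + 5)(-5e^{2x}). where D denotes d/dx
- 175 e^{2 x}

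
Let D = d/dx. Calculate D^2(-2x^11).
- 220 x^{9}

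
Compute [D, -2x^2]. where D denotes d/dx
- 4 x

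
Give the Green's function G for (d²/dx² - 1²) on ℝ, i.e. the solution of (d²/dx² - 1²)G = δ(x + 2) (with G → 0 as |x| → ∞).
-\frac{e^{-|x + 2|}}{2}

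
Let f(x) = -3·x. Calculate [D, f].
-3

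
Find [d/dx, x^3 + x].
3 x^{2} + 1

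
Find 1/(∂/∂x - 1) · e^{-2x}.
- \frac{e^{- 2 x}}{3}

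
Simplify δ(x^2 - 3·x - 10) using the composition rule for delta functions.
\frac{\delta(x + 2) + \delta(x - 5)}{7}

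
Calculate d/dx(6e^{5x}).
30 e^{5 x}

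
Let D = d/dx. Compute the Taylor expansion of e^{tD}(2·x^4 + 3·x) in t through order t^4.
2 t^{4} + 8 t^{3} x + 12 t^{2} x^{2} + t \left(8 x^{3} + 3\right) + 2 x^{4} + 3 x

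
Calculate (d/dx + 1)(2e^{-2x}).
- 2 e^{- 2 x}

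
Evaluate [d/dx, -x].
-1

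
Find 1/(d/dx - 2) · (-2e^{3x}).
- 2 e^{3 x}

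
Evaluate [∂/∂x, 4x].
4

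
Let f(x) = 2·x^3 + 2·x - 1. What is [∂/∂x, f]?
6 x^{2} + 2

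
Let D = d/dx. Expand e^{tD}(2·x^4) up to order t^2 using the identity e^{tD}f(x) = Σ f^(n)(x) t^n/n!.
2 x^{2} \left(6 t^{2} + 4 t x + x^{2}\right)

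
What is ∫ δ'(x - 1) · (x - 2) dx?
-1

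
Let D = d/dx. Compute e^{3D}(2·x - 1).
2 x + 5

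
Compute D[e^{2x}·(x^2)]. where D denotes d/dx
2 x \left(x + 1\right) e^{2 x}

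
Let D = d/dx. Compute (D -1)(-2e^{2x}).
- 2 e^{2 x}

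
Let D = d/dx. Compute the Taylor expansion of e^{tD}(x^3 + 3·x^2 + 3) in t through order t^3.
t^{3} + 3 t^{2} \left(x + 1\right) + 3 t x \left(x + 2\right) + x^{3} + 3 x^{2} + 3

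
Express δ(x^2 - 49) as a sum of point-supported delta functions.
\frac{\delta(x - 7) + \delta(x + 7)}{14}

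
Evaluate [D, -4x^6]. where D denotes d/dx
- 24 x^{5}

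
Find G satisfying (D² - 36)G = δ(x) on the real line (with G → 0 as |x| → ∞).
-\frac{e^{-6|x|}}{12}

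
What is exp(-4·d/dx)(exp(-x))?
e^{4 - x}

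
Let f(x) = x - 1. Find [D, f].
1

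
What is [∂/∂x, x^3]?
3 x^{2}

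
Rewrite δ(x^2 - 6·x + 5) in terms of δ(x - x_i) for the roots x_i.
\frac{\delta(x - 1) + \delta(x - 5)}{4}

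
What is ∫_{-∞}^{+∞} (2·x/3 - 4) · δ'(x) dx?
- \frac{2}{3}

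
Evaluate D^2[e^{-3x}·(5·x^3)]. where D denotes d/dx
15 x \left(3 x^{2} - 6 x + 2\right) e^{- 3 x}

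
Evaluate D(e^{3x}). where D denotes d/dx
3 e^{3 x}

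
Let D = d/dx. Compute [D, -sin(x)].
- \cos{\left(x \right)}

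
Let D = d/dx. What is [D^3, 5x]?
15D^{2}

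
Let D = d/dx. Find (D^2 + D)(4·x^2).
8 x + 8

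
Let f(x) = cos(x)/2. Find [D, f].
- \frac{\sin{\left(x \right)}}{2}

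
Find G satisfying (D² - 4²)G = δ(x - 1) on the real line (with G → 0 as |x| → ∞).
-\frac{e^{-4|x - 1|}}{8}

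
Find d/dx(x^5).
5 x^{4}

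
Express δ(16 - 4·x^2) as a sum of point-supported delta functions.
\frac{\delta(x - 2) + \delta(x + 2)}{16}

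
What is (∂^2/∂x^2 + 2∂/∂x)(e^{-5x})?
15 e^{- 5 x}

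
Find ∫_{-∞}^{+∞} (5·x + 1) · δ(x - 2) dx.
11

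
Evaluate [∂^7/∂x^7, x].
7\frac{d^{6}}{dx^{6}}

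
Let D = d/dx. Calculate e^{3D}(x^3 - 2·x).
x^{3} + 9 x^{2} + 25 x + 21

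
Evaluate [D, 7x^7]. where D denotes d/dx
49 x^{6}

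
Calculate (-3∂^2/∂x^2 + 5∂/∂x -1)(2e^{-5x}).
- 202 e^{- 5 x}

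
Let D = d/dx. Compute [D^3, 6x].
18D^{2}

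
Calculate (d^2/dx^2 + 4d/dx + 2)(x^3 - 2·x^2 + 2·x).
2 x^{3} + 8 x^{2} - 6 x + 4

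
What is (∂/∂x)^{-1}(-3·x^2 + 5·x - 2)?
- x^{3} + \frac{5 x^{2}}{2} - 2 x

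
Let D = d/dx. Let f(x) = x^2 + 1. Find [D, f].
2 x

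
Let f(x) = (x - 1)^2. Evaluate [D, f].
2 x - 2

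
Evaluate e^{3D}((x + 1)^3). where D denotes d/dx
x^{3} + 12 x^{2} + 48 x + 64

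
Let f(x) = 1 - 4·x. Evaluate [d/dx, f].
-4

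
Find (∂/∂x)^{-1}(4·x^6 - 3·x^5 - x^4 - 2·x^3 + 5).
\frac{4 x^{7}}{7} - \frac{x^{6}}{2} - \frac{x^{5}}{5} - \frac{x^{4}}{2} + 5 x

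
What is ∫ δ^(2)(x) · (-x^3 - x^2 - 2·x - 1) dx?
-2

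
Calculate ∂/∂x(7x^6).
42 x^{5}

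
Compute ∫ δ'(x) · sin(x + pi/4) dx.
- \frac{\sqrt{2}}{2}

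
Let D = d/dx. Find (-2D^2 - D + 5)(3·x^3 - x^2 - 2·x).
15 x^{3} - 14 x^{2} - 44 x + 6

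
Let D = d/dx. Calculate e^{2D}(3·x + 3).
3 x + 9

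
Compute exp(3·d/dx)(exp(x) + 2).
e^{x + 3} + 2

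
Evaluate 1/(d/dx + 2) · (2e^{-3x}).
- 2 e^{- 3 x}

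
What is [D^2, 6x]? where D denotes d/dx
12D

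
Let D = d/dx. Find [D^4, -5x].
-20D^{3}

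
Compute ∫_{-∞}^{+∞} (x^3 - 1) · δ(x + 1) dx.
-2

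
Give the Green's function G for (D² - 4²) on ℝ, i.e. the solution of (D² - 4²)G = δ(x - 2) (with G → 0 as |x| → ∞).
-\frac{e^{-4|x - 2|}}{8}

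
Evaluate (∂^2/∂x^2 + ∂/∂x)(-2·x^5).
10 x^{3} \left(- x - 4\right)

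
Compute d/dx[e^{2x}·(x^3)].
x^{2} \left(2 x + 3\right) e^{2 x}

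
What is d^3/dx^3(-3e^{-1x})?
3 e^{- x}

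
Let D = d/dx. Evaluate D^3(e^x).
e^{x}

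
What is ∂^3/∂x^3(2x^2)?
0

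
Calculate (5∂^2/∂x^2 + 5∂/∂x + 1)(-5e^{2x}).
- 155 e^{2 x}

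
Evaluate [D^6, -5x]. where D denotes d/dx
-30D^{5}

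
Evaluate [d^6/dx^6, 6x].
36\frac{d^{5}}{dx^{5}}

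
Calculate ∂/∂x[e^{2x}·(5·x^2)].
10 x \left(x + 1\right) e^{2 x}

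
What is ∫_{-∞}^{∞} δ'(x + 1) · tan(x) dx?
- \tan^{2}{\left(1 \right)} - 1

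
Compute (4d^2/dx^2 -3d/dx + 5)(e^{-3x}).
50 e^{- 3 x}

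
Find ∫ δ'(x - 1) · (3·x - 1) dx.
-3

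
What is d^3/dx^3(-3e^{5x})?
- 375 e^{5 x}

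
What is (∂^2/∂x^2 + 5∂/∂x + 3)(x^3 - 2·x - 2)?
3 x^{3} + 15 x^{2} - 16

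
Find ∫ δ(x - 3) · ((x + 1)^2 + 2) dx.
18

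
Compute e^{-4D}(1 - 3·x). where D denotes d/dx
13 - 3 x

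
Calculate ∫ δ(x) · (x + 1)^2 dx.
1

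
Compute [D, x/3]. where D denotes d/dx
\frac{1}{3}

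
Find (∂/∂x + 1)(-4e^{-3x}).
8 e^{- 3 x}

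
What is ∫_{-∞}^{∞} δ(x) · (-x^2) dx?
0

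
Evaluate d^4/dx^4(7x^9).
21168 x^{5}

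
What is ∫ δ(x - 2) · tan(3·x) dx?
\tan{\left(6 \right)}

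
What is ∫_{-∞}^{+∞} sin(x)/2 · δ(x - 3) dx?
\frac{\sin{\left(3 \right)}}{2}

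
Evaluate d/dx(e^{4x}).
4 e^{4 x}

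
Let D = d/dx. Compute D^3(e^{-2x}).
- 8 e^{- 2 x}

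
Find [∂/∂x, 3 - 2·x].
-2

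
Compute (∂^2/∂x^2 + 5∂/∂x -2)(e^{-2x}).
- 8 e^{- 2 x}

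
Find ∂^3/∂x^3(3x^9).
1512 x^{6}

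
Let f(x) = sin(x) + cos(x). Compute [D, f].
- \sin{\left(x \right)} + \cos{\left(x \right)}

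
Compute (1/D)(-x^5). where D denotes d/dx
- \frac{x^{6}}{6}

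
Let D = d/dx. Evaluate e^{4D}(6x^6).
6 x^{6} + 144 x^{5} + 1440 x^{4} + 7680 x^{3} + 23040 x^{2} + 36864 x + 24576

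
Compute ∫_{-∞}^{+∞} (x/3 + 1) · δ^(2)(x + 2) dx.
0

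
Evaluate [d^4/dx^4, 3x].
12\frac{d^{3}}{dx^{3}}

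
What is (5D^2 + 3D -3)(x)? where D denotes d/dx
3 - 3 x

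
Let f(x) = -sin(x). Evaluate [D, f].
- \cos{\left(x \right)}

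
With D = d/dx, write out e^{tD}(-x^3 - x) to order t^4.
- t^{3} - 3 t^{2} x - t \left(3 x^{2} + 1\right) - x^{3} - x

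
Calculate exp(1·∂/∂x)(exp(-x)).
e^{- x - 1}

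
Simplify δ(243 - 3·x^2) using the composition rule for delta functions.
\frac{\delta(x - 9) + \delta(x + 9)}{54}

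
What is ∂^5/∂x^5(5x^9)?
75600 x^{4}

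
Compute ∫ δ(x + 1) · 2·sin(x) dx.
- 2 \sin{\left(1 \right)}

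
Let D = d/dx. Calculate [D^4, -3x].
-12D^{3}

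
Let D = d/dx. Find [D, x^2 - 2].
2 x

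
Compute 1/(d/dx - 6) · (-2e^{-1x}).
\frac{2 e^{- x}}{7}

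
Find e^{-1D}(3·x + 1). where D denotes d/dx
3 x - 2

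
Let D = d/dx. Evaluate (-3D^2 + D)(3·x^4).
12 x^{2} \left(x - 9\right)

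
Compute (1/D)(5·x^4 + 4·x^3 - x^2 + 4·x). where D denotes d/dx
x^{5} + x^{4} - \frac{x^{3}}{3} + 2 x^{2}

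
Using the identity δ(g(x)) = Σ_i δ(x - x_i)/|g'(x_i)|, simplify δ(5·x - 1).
\frac{\delta(x - 1/5)}{5}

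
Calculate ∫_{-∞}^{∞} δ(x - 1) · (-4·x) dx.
-4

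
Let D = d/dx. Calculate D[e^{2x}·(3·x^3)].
x^{2} \left(6 x + 9\right) e^{2 x}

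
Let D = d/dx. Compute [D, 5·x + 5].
5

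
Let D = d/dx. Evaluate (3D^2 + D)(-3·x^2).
- 6 x - 18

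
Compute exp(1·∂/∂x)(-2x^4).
- 2 x^{4} - 8 x^{3} - 12 x^{2} - 8 x - 2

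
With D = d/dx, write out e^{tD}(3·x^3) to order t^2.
3 x \left(3 t^{2} + 3 t x + x^{2}\right)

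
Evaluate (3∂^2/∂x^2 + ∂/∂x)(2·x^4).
8 x^{2} \left(x + 9\right)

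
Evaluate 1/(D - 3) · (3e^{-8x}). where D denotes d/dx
- \frac{3 e^{- 8 x}}{11}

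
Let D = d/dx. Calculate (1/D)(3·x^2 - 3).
x^{3} - 3 x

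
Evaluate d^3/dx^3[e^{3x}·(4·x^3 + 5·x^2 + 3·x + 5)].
\left(108 x^{3} + 459 x^{2} + 567 x + 330\right) e^{3 x}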